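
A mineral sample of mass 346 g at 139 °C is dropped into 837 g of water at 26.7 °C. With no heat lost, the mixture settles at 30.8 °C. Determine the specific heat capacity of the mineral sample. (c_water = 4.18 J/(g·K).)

c ≈ 0.383 J/(g·K)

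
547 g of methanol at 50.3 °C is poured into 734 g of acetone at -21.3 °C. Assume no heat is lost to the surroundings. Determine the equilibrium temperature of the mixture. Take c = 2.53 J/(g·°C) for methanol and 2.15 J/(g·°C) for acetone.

Set heat shed by the hot body equal to heat absorbed by the cold body:
547*2.53*(50.3 − T) = 734*2.15*(T − (-21.3))
1383.9(50.3 − T) = 1578.1(T − (-21.3))
2962 T = 35997  ⇒  T ≈ 12.15 °C

T_f ≈ 12.2 °C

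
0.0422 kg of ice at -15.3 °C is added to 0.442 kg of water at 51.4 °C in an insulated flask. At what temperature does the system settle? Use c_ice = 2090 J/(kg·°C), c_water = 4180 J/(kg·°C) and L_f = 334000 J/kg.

T_f ≈ 39.3 °C

Let T be the final temperature. ΣQ_i = 0:
warm ice to 0 °C: 0.0422×2090×(0 − (-15.3)) = 1349.4
  latent heat to melt: 0.0422×334000 = 14095
  meltwater 0→T: 0.0422×4180×T = 176.4 T
  water: 1847.6(T − 51.4)
2024 T = 94965 − 15444 = 79520
T ≈ 39.29 °C. Since T > 0 °C, the all-ice-melts assumption holds.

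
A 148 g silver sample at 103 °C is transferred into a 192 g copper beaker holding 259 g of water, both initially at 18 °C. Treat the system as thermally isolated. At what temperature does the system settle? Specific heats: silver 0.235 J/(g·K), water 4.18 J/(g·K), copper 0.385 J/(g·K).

Conservation of energy gives ΣQ = 0:
148·0.235·(T − 103) + 259·4.18·(T − 18) + 192·0.385·(T − 18) = 0
(34.78 + 1082.6 + 73.92) T = 34.78·103 + 1082.6·18 + 73.92·18
T = 24400/1191.3 ≈ 20.48 °C

T_f ≈ 20.5 °C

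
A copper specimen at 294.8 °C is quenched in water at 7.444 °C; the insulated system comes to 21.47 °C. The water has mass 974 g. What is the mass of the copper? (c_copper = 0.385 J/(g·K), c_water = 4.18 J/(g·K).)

|Q_copper| = |Q_water|:
m×0.385×(294.8 − 21.47) = 974×4.18×(21.47 − 7.444)
105.23 m = 57104  ⇒  m ≈ 542.7 g

m ≈ 543 g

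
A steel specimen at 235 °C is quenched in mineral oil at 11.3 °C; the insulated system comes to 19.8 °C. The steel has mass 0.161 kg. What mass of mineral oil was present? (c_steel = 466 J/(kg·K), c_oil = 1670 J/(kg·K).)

Net heat exchanged in the isolated system is zero:
0.161×466×(19.8 − 235) + m×1670×(19.8 − 11.3) = 0
14195 m = 16146
m = 16146/14195 ≈ 1.137 kg

m ≈ 1.14 kg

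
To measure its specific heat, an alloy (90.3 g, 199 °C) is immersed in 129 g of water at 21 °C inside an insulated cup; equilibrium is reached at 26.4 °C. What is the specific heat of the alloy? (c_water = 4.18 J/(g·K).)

c ≈ 0.187 J/(g·K)

Heat lost by the alloy = heat gained by the water:
90.3·c·(199 − 26.4) = 129·4.18·(26.4 − 21)
15586 c = 2911.8  ⇒  c ≈ 0.1868 J/(g·K)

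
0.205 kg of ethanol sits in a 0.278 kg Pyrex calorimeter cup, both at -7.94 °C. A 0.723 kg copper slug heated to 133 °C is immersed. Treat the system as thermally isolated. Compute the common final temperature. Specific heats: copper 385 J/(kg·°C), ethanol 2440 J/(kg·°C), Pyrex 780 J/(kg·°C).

Taking heat into each body as positive, Σ m c ΔT = 0:
0.723*385*(T − 133) + 0.205*2440*(T − (-7.94)) + 0.278*780*(T − (-7.94)) = 0
278.36(T − 133) + 500.2(T − (-7.94)) + 216.84(T − (-7.94)) = 0
(278.36 + 500.2 + 216.84) T = 278.36*133 + 500.2*(-7.94) + 216.84*(-7.94)
T = 31328 / 995.39 = 31.5 °C

T_f ≈ 31.5 °C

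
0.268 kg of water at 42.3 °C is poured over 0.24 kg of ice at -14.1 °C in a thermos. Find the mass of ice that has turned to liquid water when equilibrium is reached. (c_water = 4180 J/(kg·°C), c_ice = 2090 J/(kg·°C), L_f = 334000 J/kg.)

m_melted ≈ 0.121 kg

Heat available from the water dropping to 0 °C: 0.268×4180×42.3 = 47386 J.
Of that, 0.24×2090×14.1 = 7072.6 J goes to bring the ice to 0 °C, leaving 40314 J.
To melt every bit of ice: 0.24×334000 = 80160 J.
Since 40314 < 80160 J, not all the ice melts; equilibrium is at 0 °C.
m_melted×334000 = 40314  ⇒  m_melted ≈ 0.1207 kg.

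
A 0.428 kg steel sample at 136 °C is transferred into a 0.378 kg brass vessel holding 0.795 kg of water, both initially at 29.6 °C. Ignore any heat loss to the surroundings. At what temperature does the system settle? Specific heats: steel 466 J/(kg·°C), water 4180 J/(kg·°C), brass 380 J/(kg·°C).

T_f ≈ 35.4 °C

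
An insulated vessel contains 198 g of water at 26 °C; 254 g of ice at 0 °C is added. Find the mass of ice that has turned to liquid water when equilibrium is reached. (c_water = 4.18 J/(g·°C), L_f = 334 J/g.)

Heat available from the water dropping to 0 °C: 198·4.18·26 = 21519 J.
To melt every bit of ice: 254·334 = 84836 J.
21519 J < 84836 J, so only part of the ice melts and the system sits at 0 °C.
m_melt = 21519 / L_f = 64.43 g.

m_melted ≈ 64.4 g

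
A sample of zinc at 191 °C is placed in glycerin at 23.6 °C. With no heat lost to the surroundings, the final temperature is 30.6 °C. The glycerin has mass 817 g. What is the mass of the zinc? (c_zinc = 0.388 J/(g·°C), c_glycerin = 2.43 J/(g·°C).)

m ≈ 223 g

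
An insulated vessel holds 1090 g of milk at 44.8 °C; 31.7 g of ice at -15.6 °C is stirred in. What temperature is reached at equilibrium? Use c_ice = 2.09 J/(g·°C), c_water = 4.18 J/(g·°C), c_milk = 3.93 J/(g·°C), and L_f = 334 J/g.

Net heat exchanged in the isolated system is zero:
warm ice to 0 °C: 31.7×2.09×(0 − (-15.6)) = 1033.5
  fusion: m_ice L_f = 31.7×334 = 10588
  warm the meltwater: 132.51 T
  milk cools: 1090×3.93×(T − 44.8) = 4283.7(T − 44.8)
4416.2 T = 191910 − 11621 = 180288
T ≈ 40.82 °C. Since T > 0 °C, the all-ice-melts assumption holds.

T_f ≈ 40.8 °C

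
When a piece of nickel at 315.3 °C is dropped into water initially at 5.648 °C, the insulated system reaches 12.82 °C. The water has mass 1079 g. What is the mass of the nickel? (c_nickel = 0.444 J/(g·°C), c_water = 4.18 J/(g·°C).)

m ≈ 241 g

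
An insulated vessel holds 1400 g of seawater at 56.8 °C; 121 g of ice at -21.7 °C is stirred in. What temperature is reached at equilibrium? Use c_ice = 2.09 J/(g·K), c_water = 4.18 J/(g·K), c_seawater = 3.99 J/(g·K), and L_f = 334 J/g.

Energy balance with sensible and latent terms:
warm ice to 0 °C: 121×2.09×(0 − (-21.7)) = 5487.7; latent heat to melt: 121×334 = 40414; warm the meltwater: 505.78 T; seawater: 5586(T − 56.8)
6091.8 T = 317285 − 45902 = 271383
T ≈ 44.55 °C — above 0 °C, consistent with complete melting.

T_f ≈ 44.5 °C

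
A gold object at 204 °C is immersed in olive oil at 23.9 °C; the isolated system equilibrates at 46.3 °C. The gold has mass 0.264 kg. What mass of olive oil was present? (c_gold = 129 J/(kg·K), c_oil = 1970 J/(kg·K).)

|Q_gold| = |Q_oil|:
0.264×129×(204 − 46.3) = m×1970×(46.3 − 23.9)
44128 m = 5370.6  ⇒  m ≈ 0.1217 kg

m ≈ 0.122 kg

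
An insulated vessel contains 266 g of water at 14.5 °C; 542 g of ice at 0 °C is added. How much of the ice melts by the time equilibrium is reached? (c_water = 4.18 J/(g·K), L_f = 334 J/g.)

m_melted ≈ 48.3 g

Water can give up m c ΔT = 266·4.18·14.5 = 16122 J before reaching 0 °C.
Fully melting the ice requires m_ice L_f = 542·334 = 181028 J.
That's not enough to melt it all — equilibrium is at 0 °C with ice remaining.
Mass melted = 16122/334 ≈ 48.27 g.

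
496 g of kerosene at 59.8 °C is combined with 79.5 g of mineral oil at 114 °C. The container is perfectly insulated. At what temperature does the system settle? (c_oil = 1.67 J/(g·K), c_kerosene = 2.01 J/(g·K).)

Net heat exchanged in the isolated system is zero:
79.5·1.67·(T − 114) + 496·2.01·(T − 59.8) = 0
132.76(T − 114) + 996.96(T − 59.8) = 0
(132.76 + 996.96) T = 132.76·114 + 996.96·59.8
T ≈ 66.17 °C

T_f ≈ 66.2 °C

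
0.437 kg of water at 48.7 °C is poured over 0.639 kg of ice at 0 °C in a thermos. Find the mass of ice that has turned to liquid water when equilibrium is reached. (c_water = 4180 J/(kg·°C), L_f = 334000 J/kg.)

m_melted ≈ 0.266 kg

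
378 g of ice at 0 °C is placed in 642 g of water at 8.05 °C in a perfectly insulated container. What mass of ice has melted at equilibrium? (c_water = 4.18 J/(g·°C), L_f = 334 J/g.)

m_melted ≈ 64.7 g

Water can give up m c ΔT = 642×4.18×8.05 = 21603 J before reaching 0 °C.
To melt every bit of ice: 378×334 = 126252 J.
That's not enough to melt it all — equilibrium is at 0 °C with ice remaining.
Mass melted = 21603/334 ≈ 64.68 g.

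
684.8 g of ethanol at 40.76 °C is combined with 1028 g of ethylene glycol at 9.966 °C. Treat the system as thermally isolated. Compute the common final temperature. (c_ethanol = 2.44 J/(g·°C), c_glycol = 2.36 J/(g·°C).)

T_f ≈ 22.5 °C

Net heat exchanged in the isolated system is zero:
684.8×2.44×(T − 40.76) + 1028×2.36×(T − 9.966) = 0
1670.9(T − 40.76) + 2426.1(T − 9.966) = 0
(1670.9 + 2426.1) T = 1670.9×40.76 + 2426.1×9.966
T = 92285/4097 ≈ 22.52 °C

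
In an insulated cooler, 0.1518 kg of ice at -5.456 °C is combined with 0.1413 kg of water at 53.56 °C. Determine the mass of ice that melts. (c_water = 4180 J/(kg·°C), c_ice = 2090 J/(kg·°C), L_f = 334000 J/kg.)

m_melted ≈ 0.0895 kg

Water can give up m c ΔT = 0.1413×4180×53.56 = 31634 J before reaching 0 °C.
Of that, 0.1518×2090×5.456 = 1731 J goes to bring the ice to 0 °C, leaving 29903 J.
Melting all 0.1518 kg of ice would need 0.1518×334000 = 50701 J.
That's not enough to melt it all — equilibrium is at 0 °C with ice remaining.
Mass melted = 29903/334000 ≈ 0.08953 kg.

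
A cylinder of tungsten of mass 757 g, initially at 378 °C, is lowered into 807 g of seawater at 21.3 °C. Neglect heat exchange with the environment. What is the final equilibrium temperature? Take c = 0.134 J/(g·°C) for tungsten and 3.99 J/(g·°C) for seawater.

T_f is the heat-capacity-weighted average of the initial temperatures:
T_f = (101.44×378 + 3219.9×21.3) / (101.44 + 3219.9)
    = 106928 / 3321.4 ≈ 32.19 °C

T_f ≈ 32.2 °C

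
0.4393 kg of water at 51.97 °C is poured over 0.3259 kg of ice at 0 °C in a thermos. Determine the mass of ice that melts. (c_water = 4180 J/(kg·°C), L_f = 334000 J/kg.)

Heat available from the water dropping to 0 °C: 0.4393×4180×51.97 = 95431 J.
Fully melting the ice requires m_ice L_f = 0.3259×334000 = 108851 J.
That's not enough to melt it all — equilibrium is at 0 °C with ice remaining.
m_melt = 95431 / L_f = 0.2857 kg.

m_melted ≈ 0.286 kg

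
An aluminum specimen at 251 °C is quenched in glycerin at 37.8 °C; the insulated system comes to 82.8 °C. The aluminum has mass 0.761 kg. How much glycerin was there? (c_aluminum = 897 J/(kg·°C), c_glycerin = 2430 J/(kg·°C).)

|Q_aluminum| = |Q_glycerin|:
0.761×897×(251 − 82.8) = m×2430×(82.8 − 37.8)
109350 m = 114816  ⇒  m ≈ 1.05 kg

m ≈ 1.05 kg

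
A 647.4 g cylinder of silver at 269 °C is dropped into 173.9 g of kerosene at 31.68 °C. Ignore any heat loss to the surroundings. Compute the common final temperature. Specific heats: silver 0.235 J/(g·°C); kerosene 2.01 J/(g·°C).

T_f ≈ 103.6 °C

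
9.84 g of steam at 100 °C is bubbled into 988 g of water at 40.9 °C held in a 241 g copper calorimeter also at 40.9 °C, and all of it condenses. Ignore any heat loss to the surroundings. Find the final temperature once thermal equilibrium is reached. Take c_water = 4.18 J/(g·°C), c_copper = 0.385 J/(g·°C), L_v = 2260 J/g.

T_f ≈ 46.7 °C

Let T be the final temperature. ΣQ_i = 0:
latent heat released on condensation: 9.84×2260 = 22238
  condensate cools 100→T: 9.84×4.18×(T − 100) = 41.13(T − 100)
  original water: 4129.8(T − 40.9)
  copper cup: 241×0.385×(T − 40.9) = 92.78(T − 40.9)
4263.8 T = 22238 + 4113.1 + 172705 = 199057
T ≈ 46.69 °C (< 100 °C, so full condensation is consistent).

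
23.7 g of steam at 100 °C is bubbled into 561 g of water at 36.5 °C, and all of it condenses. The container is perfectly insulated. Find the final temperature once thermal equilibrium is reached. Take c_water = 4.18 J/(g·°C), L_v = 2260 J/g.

T_f ≈ 61.0 °C

Energy balance with sensible and latent terms:
latent heat released on condensation: 23.7·2260 = 53562; condensed water 100 °C→T: 99.07(T − 100); original water: 2345(T − 36.5)
2444 T = 53562 + 9906.6 + 85592 = 149060
T ≈ 60.99 °C, under the boiling point, so the assumption holds.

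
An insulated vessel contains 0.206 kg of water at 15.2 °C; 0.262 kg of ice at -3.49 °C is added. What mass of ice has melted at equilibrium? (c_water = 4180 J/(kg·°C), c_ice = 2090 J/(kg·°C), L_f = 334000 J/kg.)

Water can give up m c ΔT = 0.206×4180×15.2 = 13088 J before reaching 0 °C.
Of that, 0.262×2090×3.49 = 1911.1 J goes to bring the ice to 0 °C, leaving 11177 J.
Fully melting the ice requires m_ice L_f = 0.262×334000 = 87508 J.
That's not enough to melt it all — equilibrium is at 0 °C with ice remaining.
m_melt = 11177 / L_f = 0.03347 kg.

m_melted ≈ 0.0335 kg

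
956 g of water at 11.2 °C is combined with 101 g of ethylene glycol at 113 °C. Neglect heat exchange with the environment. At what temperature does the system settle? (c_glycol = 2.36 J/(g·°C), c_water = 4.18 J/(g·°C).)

T_f = Σ m_i c_i T_i / Σ m_i c_i:
T_f = (238.36*113 + 3996.1*11.2) / (238.36 + 3996.1)
    = 71691 / 4234.4 ≈ 16.93 °C

T_f ≈ 16.9 °C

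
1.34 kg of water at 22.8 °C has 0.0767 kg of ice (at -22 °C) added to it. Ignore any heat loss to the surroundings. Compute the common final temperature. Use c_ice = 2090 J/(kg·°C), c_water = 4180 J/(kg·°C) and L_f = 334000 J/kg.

Let T be the final temperature. ΣQ_i = 0:
warm ice to 0 °C: 0.0767·2090·(0 − (-22)) = 3526.7
  melt ice: 0.0767·334000 = 25618
  meltwater 0→T: 0.0767·4180·T = 320.61 T
  water cools: 1.34·4180·(T − 22.8) = 5601.2(T − 22.8)
5921.8 T = 127707 − 29144 = 98563
T ≈ 16.64 °C. Since T > 0 °C, the all-ice-melts assumption holds.

T_f ≈ 16.6 °C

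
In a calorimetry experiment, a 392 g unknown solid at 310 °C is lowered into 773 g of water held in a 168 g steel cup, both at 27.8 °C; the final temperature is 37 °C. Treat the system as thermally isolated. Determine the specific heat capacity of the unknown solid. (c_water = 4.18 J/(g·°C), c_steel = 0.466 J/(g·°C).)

c ≈ 0.285 J/(g·°C)

Conservation of energy gives ΣQ = 0:
392×c×(37 − 310) + 773×4.18×(37 − 27.8) + 168×0.466×(37 − 27.8) = 0
-107016 c = -30447
c = -30447/-107016 ≈ 0.2845 J/(g·°C)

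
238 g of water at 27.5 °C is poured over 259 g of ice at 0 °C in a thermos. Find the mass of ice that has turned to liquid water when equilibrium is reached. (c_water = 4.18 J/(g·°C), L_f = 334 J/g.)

m_melted ≈ 81.9 g

Cooling the water to 0 °C releases 238×4.18×27.5 = 27358 J.
Fully melting the ice requires m_ice L_f = 259×334 = 86506 J.
Since 27358 < 86506 J, not all the ice melts; equilibrium is at 0 °C.
m_melted×334 = 27358  ⇒  m_melted ≈ 81.91 g.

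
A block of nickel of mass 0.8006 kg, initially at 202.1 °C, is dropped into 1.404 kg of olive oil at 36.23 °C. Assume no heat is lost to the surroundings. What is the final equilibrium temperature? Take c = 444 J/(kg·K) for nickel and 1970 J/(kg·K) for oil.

T_f ≈ 55.1 °C

|Q_nickel| = |Q_oil|:
0.8006×444×(202.1 − T) = 1.404×1970×(T − 36.23)
355.47(202.1 − T) = 2765.9(T − 36.23)
3121.3 T = 172048  ⇒  T ≈ 55.12 °C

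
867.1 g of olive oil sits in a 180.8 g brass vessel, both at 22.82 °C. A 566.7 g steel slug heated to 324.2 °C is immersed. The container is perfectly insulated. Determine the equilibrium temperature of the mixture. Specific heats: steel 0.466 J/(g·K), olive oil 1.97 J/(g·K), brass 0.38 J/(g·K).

T_f ≈ 61.8 °C

Net heat exchanged in the isolated system is zero:
566.7*0.466*(T − 324.2) + 867.1*1.97*(T − 22.82) + 180.8*0.38*(T − 22.82) = 0
264.08(T − 324.2) + 1708.2(T − 22.82) + 68.7(T − 22.82) = 0
2041 T = 126164
T ≈ 61.82 °C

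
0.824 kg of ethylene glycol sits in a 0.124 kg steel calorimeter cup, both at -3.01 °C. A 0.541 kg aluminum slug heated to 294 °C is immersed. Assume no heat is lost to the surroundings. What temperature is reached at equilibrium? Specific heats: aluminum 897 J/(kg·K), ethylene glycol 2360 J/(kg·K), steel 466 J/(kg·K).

T_f ≈ 54.9 °C

Net heat exchanged in the isolated system is zero:
0.541×897×(T − 294) + 0.824×2360×(T − (-3.01)) + 0.124×466×(T − (-3.01)) = 0
485.28(T − 294) + 1944.6(T − (-3.01)) + 57.78(T − (-3.01)) = 0
(485.28 + 1944.6 + 57.78) T = 485.28×294 + 1944.6×(-3.01) + 57.78×(-3.01)
T = 136644/2487.7 ≈ 54.93 °C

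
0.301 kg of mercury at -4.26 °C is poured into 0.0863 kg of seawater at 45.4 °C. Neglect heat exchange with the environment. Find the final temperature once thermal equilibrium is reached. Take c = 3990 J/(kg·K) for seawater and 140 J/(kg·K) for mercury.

Taking heat into each body as positive, Σ m c ΔT = 0:
0.0863×3990×(T − 45.4) + 0.301×140×(T − (-4.26)) = 0
344.34(T − 45.4) + 42.14(T − (-4.26)) = 0
(344.34 + 42.14) T = 344.34×45.4 + 42.14×(-4.26)
T = 15453 / 386.48 = 40 °C

T_f ≈ 40.0 °C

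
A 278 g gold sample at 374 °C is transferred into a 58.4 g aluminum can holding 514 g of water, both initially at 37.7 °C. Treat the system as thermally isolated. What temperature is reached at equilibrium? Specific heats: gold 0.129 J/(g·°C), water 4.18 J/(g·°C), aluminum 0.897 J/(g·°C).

Heat gained plus heat lost sum to zero:
278*0.129*(T − 374) + 514*4.18*(T − 37.7) + 58.4*0.897*(T − 37.7) = 0
35.86(T − 374) + 2148.5(T − 37.7) + 52.38(T − 37.7) = 0
2236.8 T = 96386
T = 96386 / 2236.8 = 43.1 °C

T_f ≈ 43.1 °C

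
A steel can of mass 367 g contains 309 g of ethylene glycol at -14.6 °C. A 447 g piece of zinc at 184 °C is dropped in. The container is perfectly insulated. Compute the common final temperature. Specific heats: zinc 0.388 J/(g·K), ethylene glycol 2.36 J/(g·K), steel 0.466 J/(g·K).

T_f ≈ 17.5 °C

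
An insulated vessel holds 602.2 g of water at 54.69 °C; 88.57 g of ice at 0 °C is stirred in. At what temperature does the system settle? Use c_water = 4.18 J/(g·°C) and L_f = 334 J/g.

Setting the total heat transfer to zero:
melt ice: 88.57·334 = 29582; warm the meltwater: 370.22 T; water: 2517.2(T − 54.69)
2887.4 T = 137665 − 29582 = 108083
T ≈ 37.43 °C. Since T > 0 °C, the all-ice-melts assumption holds.

T_f ≈ 37.4 °C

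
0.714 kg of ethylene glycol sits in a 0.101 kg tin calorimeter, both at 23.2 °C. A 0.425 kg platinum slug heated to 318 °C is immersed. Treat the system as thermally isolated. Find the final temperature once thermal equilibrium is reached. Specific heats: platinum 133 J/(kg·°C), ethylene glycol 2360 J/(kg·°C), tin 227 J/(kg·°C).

T_f ≈ 32.6 °C

T_f = Σ m_i c_i T_i / Σ m_i c_i:
T_f = (56.52·318 + 1685·23.2 + 22.93·23.2) / (56.52 + 1685 + 22.93)
    = 57600 / 1764.5 ≈ 32.64 °C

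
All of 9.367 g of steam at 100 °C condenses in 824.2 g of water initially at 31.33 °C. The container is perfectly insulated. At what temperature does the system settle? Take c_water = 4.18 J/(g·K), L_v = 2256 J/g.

Energy balance with sensible and latent terms:
condense steam: −9.367·2256 = −21132
  condensed water 100 °C→T: 39.15(T − 100)
  water warms: 824.2·4.18·(T − 31.33) = 3445.2(T − 31.33)
3484.3 T = 21132 + 3915.4 + 107937 = 132984
T ≈ 38.17 °C, under the boiling point, so the assumption holds.

T_f ≈ 38.2 °C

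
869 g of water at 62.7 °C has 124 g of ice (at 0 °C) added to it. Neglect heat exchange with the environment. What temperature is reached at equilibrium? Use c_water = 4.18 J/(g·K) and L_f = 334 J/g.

T_f ≈ 44.9 °C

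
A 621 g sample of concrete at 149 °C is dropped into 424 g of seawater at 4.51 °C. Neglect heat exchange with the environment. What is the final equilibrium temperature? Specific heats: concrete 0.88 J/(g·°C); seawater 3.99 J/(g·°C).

|Q_concrete| = |Q_seawater|:
621·0.88·(149 − T) = 424·3.99·(T − 4.51)
546.48(149 − T) = 1691.8(T − 4.51)
2238.2 T = 89055  ⇒  T ≈ 39.79 °C

T_f ≈ 39.8 °C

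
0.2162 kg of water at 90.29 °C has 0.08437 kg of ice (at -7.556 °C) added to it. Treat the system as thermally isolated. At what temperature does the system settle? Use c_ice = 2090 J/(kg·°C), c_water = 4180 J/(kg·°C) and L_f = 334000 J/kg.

T_f ≈ 41.5 °C

Heat gained plus heat lost sum to zero:
ice -7.556→0 °C: 0.08437×2090×7.556 = 1332.4; fusion: m_ice L_f = 0.08437×334000 = 28180; warm the meltwater: 352.67 T; water cools: 0.2162×4180×(T − 90.29) = 903.72(T − 90.29)
1256.4 T = 81597 − 29512 = 52085
T ≈ 41.46 °C. Since T > 0 °C, the all-ice-melts assumption holds.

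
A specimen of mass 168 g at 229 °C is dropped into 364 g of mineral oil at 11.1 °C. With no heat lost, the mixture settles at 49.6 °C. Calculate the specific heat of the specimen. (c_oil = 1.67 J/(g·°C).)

c ≈ 0.777 J/(g·°C)

Heat lost by the specimen = heat gained by the oil:
168·c·(229 − 49.6) = 364·1.67·(49.6 − 11.1)
30139 c = 23403  ⇒  c ≈ 0.7765 J/(g·°C)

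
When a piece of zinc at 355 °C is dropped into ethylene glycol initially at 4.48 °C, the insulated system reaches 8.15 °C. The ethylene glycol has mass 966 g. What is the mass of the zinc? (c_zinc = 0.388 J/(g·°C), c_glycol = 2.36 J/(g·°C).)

m ≈ 62.2 g

|Q_zinc| = |Q_glycol|:
m×0.388×(355 − 8.15) = 966×2.36×(8.15 − 4.48)
134.58 m = 8366.7  ⇒  m ≈ 62.17 g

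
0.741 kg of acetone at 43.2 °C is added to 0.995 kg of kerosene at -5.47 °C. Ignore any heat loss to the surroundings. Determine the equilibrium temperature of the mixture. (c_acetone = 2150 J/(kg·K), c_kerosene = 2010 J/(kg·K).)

T_f ≈ 16.1 °C

Heat gained plus heat lost sum to zero:
0.741*2150*(T − 43.2) + 0.995*2010*(T − (-5.47)) = 0
1593.2(T − 43.2) + 2000(T − (-5.47)) = 0
(1593.2 + 2000) T = 1593.2*43.2 + 2000*(-5.47)
T = 57884/3593.1 ≈ 16.11 °C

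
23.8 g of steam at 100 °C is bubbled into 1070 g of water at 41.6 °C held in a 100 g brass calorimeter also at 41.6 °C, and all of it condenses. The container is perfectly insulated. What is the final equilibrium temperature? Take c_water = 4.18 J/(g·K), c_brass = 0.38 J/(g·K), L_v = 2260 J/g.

T_f ≈ 54.5 °C

Taking heat into each body as positive, Σ m c ΔT = 0:
condense steam: −23.8·2260 = −53788; condensate cools 100→T: 23.8·4.18·(T − 100) = 99.48(T − 100); water warms: 1070·4.18·(T − 41.6) = 4472.6(T − 41.6); cup: 38(T − 41.6)
4610.1 T = 53788 + 9948.4 + 187641 = 251377
T ≈ 54.53 °C — below 100 °C, confirming all the steam condensed.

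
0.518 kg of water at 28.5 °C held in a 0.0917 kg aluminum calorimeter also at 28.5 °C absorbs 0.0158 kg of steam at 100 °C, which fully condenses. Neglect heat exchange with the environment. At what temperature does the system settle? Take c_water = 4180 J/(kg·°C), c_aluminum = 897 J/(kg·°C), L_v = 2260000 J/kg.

Heat gained plus heat lost sum to zero:
steam→water at 100 °C releases m L_v = 0.0158·2260000 = 35708
  condensate cools 100→T: 0.0158·4180·(T − 100) = 66.04(T − 100)
  water warms: 0.518·4180·(T − 28.5) = 2165.2(T − 28.5)
  aluminum cup: 0.0917·897·(T − 28.5) = 82.25(T − 28.5)
2313.5 T = 35708 + 6604.4 + 64054 = 106366
T ≈ 45.98 °C, under the boiling point, so the assumption holds.

T_f ≈ 46.0 °C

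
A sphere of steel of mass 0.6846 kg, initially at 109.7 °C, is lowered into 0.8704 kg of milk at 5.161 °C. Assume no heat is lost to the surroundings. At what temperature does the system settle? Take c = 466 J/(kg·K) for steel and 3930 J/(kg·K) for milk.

T_f ≈ 14.1 °C

Set heat shed by the hot body equal to heat absorbed by the cold body:
0.6846*466*(109.7 − T) = 0.8704*3930*(T − 5.161)
319.02(109.7 − T) = 3420.7(T − 5.161)
3739.7 T = 52651  ⇒  T ≈ 14.08 °C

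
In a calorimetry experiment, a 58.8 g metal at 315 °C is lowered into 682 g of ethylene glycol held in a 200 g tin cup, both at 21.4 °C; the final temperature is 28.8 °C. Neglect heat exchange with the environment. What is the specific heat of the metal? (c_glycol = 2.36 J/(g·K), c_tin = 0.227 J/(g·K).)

c ≈ 0.728 J/(g·K)

Heat gained plus heat lost sum to zero:
58.8×c×(28.8 − 315) + 682×2.36×(28.8 − 21.4) + 200×0.227×(28.8 − 21.4) = 0
-16829 c = -12246
c = -12246/-16829 ≈ 0.7277 J/(g·K)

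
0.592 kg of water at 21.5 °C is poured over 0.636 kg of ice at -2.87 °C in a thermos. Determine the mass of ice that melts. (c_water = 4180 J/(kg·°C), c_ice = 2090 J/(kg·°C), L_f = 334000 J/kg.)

m_melted ≈ 0.148 kg

Heat available from the water dropping to 0 °C: 0.592·4180·21.5 = 53203 J.
Of that, 0.636·2090·2.87 = 3814.9 J goes to bring the ice to 0 °C, leaving 49388 J.
To melt every bit of ice: 0.636·334000 = 212424 J.
Since 49388 < 212424 J, not all the ice melts; equilibrium is at 0 °C.
Mass melted = 49388/334000 ≈ 0.1479 kg.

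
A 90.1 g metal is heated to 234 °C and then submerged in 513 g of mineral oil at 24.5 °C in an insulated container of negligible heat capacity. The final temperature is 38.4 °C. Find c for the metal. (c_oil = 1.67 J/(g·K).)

c ≈ 0.676 J/(g·K)

Net heat exchanged in the isolated system is zero:
90.1·c·(38.4 − 234) + 513·1.67·(38.4 − 24.5) = 0
-17624 c = -11908
c = -11908/-17624 ≈ 0.6757 J/(g·K)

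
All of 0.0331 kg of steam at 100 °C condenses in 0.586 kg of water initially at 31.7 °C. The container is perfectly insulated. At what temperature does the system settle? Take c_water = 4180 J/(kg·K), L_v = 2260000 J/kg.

T_f ≈ 64.3 °C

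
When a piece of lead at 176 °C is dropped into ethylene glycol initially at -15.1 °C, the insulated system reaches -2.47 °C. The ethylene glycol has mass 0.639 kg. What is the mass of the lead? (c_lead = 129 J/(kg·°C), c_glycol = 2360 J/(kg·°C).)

Conservation of energy gives ΣQ = 0:
m×129×(-2.47 − 176) + 0.639×2360×(-2.47 − (-15.1)) = 0
-23023 m = -19047
m = -19047/-23023 ≈ 0.8273 kg

m ≈ 0.827 kg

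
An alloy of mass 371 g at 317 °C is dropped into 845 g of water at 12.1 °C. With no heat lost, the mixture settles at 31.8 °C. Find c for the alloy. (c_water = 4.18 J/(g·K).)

c ≈ 0.658 J/(g·K)

Net heat exchanged in the isolated system is zero:
371·c·(31.8 − 317) + 845·4.18·(31.8 − 12.1) = 0
-105809 c = -69582
c = -69582/-105809 ≈ 0.6576 J/(g·K)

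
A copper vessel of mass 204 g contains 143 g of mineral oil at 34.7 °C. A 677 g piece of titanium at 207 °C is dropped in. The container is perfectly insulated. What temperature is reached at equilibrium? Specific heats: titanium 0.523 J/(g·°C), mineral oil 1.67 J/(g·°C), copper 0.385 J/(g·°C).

T_f ≈ 125.6 °C

Net heat exchanged in the isolated system is zero:
677*0.523*(T − 207) + 143*1.67*(T − 34.7) + 204*0.385*(T − 34.7) = 0
354.07(T − 207) + 238.81(T − 34.7) + 78.54(T − 34.7) = 0
671.42 T = 84305
T = 84305 / 671.42 = 126 °C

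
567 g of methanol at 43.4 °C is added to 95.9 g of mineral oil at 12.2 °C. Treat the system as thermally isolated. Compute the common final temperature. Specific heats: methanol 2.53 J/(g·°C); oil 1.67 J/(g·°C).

T_f ≈ 40.3 °C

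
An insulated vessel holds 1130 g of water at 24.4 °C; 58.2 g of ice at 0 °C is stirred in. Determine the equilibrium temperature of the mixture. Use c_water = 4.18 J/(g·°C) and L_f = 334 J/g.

T_f ≈ 19.3 °C

Net heat exchanged in the isolated system is zero:
latent heat to melt: 58.2·334 = 19439; meltwater 0→T: 58.2·4.18·T = 243.28 T; water: 4723.4(T − 24.4)
4966.7 T = 115251 − 19439 = 95812
T ≈ 19.29 °C — above 0 °C, consistent with complete melting.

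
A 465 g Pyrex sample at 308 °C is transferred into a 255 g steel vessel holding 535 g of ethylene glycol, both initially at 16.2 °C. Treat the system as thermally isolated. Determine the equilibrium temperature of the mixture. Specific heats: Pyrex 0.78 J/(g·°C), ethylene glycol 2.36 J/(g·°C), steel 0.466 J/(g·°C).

T_f = Σ m_i c_i T_i / Σ m_i c_i:
T_f = (362.7*308 + 1262.6*16.2 + 118.83*16.2) / (362.7 + 1262.6 + 118.83)
    = 134091 / 1744.1 ≈ 76.88 °C

T_f ≈ 76.9 °C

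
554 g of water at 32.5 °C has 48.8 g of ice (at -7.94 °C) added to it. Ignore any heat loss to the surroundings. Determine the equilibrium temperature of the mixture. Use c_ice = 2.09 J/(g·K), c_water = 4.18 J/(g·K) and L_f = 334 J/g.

Conservation of energy gives ΣQ = 0:
warm ice to 0 °C: 48.8×2.09×(0 − (-7.94)) = 809.82
  melt ice: 48.8×334 = 16299
  warm the meltwater: 203.98 T
  water: 2315.7(T − 32.5)
2519.7 T = 75261 − 17109 = 58152
T ≈ 23.08 °C. Since T > 0 °C, the all-ice-melts assumption holds.

T_f ≈ 23.1 °C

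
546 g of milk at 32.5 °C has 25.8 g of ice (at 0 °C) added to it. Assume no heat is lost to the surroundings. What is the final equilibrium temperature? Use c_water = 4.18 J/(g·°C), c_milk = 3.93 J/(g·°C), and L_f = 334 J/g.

T_f ≈ 27.1 °C

Energy conservation, ΣQ = 0:
fusion: m_ice L_f = 25.8×334 = 8617.2
  warm the meltwater: 107.84 T
  milk: 2145.8(T − 32.5)
2253.6 T = 69738 − 8617.2 = 61121
T ≈ 27.12 °C. Since T > 0 °C, the all-ice-melts assumption holds.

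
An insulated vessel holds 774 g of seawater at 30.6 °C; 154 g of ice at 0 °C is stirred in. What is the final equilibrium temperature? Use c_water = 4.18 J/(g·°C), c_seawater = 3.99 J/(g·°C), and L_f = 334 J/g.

T_f ≈ 11.5 °C

Conservation of energy gives ΣQ = 0:
fusion: m_ice L_f = 154×334 = 51436
  warm the meltwater: 643.72 T
  seawater cools: 774×3.99×(T − 30.6) = 3088.3(T − 30.6)
3732 T = 94501 − 51436 = 43065
T ≈ 11.54 °C (positive, so assuming full melt was valid).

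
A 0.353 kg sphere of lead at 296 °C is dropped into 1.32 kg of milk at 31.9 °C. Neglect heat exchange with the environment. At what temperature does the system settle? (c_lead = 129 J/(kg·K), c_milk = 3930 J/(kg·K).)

T_f ≈ 34.2 °C

T_f = Σ m_i c_i T_i / Σ m_i c_i:
T_f = (45.54*296 + 5187.6*31.9) / (45.54 + 5187.6)
    = 178963 / 5233.1 ≈ 34.20 °C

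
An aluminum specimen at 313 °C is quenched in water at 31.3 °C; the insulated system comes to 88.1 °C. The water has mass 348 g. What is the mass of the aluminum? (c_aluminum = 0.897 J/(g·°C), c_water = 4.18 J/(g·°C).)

m ≈ 410 g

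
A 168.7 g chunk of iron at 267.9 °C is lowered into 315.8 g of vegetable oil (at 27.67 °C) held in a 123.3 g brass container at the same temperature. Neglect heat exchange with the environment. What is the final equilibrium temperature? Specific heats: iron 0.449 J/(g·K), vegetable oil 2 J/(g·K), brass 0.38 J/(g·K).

Energy conservation, ΣQ = 0:
168.7·0.449·(T − 267.9) + 315.8·2·(T − 27.67) + 123.3·0.38·(T − 27.67) = 0
754.2 T = 39065
T = 39065 / 754.2 = 51.8 °C

T_f ≈ 51.8 °C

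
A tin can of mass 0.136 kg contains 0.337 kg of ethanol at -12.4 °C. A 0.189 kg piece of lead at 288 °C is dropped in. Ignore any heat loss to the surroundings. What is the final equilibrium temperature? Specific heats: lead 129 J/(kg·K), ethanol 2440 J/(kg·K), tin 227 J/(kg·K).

T_f ≈ -4.1 °C

Taking heat into each body as positive, Σ m c ΔT = 0:
0.189×129×(T − 288) + 0.337×2440×(T − (-12.4)) + 0.136×227×(T − (-12.4)) = 0
24.38(T − 288) + 822.28(T − (-12.4)) + 30.87(T − (-12.4)) = 0
(24.38 + 822.28 + 30.87) T = 24.38×288 + 822.28×(-12.4) + 30.87×(-12.4)
T = -3557.4 / 877.53 = -4.05 °C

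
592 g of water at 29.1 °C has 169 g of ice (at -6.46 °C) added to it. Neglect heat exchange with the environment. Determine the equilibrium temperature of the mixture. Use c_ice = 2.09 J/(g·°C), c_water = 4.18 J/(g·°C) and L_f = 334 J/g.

T_f ≈ 4.2 °C

Net heat exchanged in the isolated system is zero:
warm ice to 0 °C: 169×2.09×(0 − (-6.46)) = 2281.7; melt ice: 169×334 = 56446; meltwater 0→T: 169×4.18×T = 706.42 T; water: 2474.6(T − 29.1)
3181 T = 72010 − 58728 = 13282
T ≈ 4.18 °C — above 0 °C, consistent with complete melting.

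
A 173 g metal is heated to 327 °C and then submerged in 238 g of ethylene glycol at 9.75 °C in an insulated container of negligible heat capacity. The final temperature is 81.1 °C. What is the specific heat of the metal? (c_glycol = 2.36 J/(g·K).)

c ≈ 0.942 J/(g·K)

Heat gained plus heat lost sum to zero:
173×c×(81.1 − 327) + 238×2.36×(81.1 − 9.75) = 0
-42541 c = -40076
c = -40076/-42541 ≈ 0.9421 J/(g·K)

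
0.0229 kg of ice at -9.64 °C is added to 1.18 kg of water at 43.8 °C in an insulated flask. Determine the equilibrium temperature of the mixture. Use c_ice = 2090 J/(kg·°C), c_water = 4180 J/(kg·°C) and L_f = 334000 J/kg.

T_f ≈ 41.4 °C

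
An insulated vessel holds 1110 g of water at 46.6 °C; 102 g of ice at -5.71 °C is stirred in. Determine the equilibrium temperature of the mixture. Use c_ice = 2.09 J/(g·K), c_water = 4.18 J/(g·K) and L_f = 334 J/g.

T_f ≈ 35.7 °C

Taking heat into each body as positive, Σ m c ΔT = 0:
ice -5.71→0 °C: 102×2.09×5.71 = 1217.3
  fusion: m_ice L_f = 102×334 = 34068
  warm the meltwater: 426.36 T
  water cools: 1110×4.18×(T − 46.6) = 4639.8(T − 46.6)
5066.2 T = 216215 − 35285 = 180929
T ≈ 35.71 °C — above 0 °C, consistent with complete melting.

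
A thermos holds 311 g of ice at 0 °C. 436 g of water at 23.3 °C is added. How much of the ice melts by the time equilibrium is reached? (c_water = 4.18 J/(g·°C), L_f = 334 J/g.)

Heat available from the water dropping to 0 °C: 436·4.18·23.3 = 42464 J.
To melt every bit of ice: 311·334 = 103874 J.
42464 J < 103874 J, so only part of the ice melts and the system sits at 0 °C.
Mass melted = 42464/334 ≈ 127.1 g.

m_melted ≈ 127 g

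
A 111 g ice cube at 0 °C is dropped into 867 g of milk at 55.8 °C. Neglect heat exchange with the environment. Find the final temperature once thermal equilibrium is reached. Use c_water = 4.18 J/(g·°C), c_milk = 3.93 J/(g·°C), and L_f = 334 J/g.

Heat gained plus heat lost sum to zero:
fusion: m_ice L_f = 111×334 = 37074; meltwater 0→T: 111×4.18×T = 463.98 T; milk: 3407.3(T − 55.8)
3871.3 T = 190128 − 37074 = 153054
T ≈ 39.54 °C. Since T > 0 °C, the all-ice-melts assumption holds.

T_f ≈ 39.5 °C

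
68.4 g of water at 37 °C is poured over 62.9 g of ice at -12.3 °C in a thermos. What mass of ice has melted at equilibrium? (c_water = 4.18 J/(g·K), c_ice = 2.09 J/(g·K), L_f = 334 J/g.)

Water can give up m c ΔT = 68.4×4.18×37 = 10579 J before reaching 0 °C.
Warming the ice to 0 °C takes 62.9×2.09×12.3 = 1617 J, leaving 8961.8 J for melting.
Melting all 62.9 g of ice would need 62.9×334 = 21009 J.
That's not enough to melt it all — equilibrium is at 0 °C with ice remaining.
Mass melted = 8961.8/334 ≈ 26.83 g.

m_melted ≈ 26.8 g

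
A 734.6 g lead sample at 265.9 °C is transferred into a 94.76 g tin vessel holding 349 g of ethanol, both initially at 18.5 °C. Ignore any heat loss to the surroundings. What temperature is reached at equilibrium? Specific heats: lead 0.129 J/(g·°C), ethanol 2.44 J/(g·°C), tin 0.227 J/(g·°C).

T_f ≈ 42.7 °C

Net heat exchanged in the isolated system is zero:
734.6·0.129·(T − 265.9) + 349·2.44·(T − 18.5) + 94.76·0.227·(T − 18.5) = 0
94.76(T − 265.9) + 851.56(T − 18.5) + 21.51(T − 18.5) = 0
(94.76 + 851.56 + 21.51) T = 94.76·265.9 + 851.56·18.5 + 21.51·18.5
T = 41349 / 967.83 = 42.7 °C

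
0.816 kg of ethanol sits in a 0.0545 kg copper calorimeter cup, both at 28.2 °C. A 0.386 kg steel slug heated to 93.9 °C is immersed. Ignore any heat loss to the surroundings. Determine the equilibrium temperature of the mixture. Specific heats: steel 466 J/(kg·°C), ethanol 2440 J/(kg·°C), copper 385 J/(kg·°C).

T_f ≈ 33.6 °C

Heat gained plus heat lost sum to zero:
0.386×466×(T − 93.9) + 0.816×2440×(T − 28.2) + 0.0545×385×(T − 28.2) = 0
179.88(T − 93.9) + 1991(T − 28.2) + 20.98(T − 28.2) = 0
2191.9 T = 73629
T = 73629/2191.9 ≈ 33.59 °C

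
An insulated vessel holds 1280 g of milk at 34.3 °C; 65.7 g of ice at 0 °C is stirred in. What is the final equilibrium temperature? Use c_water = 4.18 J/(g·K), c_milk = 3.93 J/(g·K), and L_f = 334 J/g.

T_f ≈ 28.4 °C

Energy balance with sensible and latent terms:
fusion: m_ice L_f = 65.7×334 = 21944; warm the meltwater: 274.63 T; milk: 5030.4(T − 34.3)
5305 T = 172543 − 21944 = 150599
T ≈ 28.39 °C — above 0 °C, consistent with complete melting.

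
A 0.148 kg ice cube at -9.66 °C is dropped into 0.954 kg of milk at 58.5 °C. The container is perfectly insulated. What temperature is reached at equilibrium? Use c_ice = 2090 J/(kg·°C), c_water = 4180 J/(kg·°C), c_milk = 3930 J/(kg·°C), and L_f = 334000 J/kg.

T_f ≈ 38.2 °C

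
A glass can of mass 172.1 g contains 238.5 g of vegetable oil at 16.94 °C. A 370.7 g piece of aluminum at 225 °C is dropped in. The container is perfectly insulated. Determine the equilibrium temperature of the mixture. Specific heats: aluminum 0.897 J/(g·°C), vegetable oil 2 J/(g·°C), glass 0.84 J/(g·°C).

T_f ≈ 89.5 °C

Setting the total heat transfer to zero:
370.7×0.897×(T − 225) + 238.5×2×(T − 16.94) + 172.1×0.84×(T − 16.94) = 0
(332.52 + 477 + 144.56) T = 332.52×225 + 477×16.94 + 144.56×16.94
T = 85346/954.08 ≈ 89.45 °C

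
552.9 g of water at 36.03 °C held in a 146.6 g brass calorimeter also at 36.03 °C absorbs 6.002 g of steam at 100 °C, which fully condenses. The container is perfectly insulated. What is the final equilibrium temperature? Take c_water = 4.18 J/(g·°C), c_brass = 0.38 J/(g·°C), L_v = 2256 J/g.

Energy conservation, ΣQ = 0:
condense steam: −6.002×2256 = −13541
  condensed water 100 °C→T: 25.09(T − 100)
  water warms: 552.9×4.18×(T − 36.03) = 2311.1(T − 36.03)
  brass cup: 146.6×0.38×(T − 36.03) = 55.71(T − 36.03)
2391.9 T = 13541 + 2508.8 + 85277 = 101326
T ≈ 42.36 °C (< 100 °C, so full condensation is consistent).

T_f ≈ 42.4 °C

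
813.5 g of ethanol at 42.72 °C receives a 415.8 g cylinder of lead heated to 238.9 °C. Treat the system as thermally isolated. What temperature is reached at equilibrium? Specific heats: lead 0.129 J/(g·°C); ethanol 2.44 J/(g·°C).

T_f ≈ 47.9 °C

Net heat exchanged in the isolated system is zero:
415.8×0.129×(T − 238.9) + 813.5×2.44×(T − 42.72) = 0
53.64(T − 238.9) + 1984.9(T − 42.72) = 0
(53.64 + 1984.9) T = 53.64×238.9 + 1984.9×42.72
T ≈ 47.88 °C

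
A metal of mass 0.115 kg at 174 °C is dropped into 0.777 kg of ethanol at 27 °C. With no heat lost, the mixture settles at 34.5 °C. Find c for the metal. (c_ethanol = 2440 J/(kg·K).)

m_s c (T_s − T_f) = m_ethanol c_ethanol (T_f − T_0):
0.115·c·(174 − 34.5) = 0.777·2440·(34.5 − 27)
16.04 c = 14219  ⇒  c ≈ 886.3 J/(kg·K)

c ≈ 886 J/(kg·K)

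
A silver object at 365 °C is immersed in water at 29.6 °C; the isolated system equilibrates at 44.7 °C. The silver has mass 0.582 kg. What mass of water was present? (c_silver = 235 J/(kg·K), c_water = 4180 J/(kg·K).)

m ≈ 0.694 kg

Taking heat into each body as positive, Σ m c ΔT = 0:
0.582·235·(44.7 − 365) + m·4180·(44.7 − 29.6) = 0
63118 m = 43807
m = 43807/63118 ≈ 0.6941 kg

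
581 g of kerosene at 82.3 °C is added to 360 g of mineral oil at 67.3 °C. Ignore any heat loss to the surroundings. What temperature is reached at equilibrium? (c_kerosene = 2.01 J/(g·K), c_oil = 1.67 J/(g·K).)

T_f ≈ 77.2 °C

Heat lost by the kerosene equals heat gained by the oil:
581·2.01·(82.3 − T) = 360·1.67·(T − 67.3)
1167.8(82.3 − T) = 601.2(T − 67.3)
1769 T = 136572  ⇒  T ≈ 77.20 °C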